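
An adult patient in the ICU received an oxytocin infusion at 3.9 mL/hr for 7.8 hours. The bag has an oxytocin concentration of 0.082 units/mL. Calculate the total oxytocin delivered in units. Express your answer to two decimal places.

Concentration = 0.082 units/mL = 82 milliunits/mL
Drug rate = 3.9 mL/hr × 82 milliunits/mL = 319.8 milliunits/hr
Total = 319.8 milliunits/hr × 7.8 hr = 2494.44 milliunits = 2.49444 units

2.49 units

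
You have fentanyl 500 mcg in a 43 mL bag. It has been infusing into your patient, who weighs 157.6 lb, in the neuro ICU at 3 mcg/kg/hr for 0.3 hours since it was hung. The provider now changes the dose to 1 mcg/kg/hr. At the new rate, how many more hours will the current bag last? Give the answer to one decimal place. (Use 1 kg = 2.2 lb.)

Initial rate:
Weight = 157.6 lb ÷ 2.2 lb/kg = 71.63636 kg
Dose = 3 mcg/kg/hr × 71.63636 kg = 214.9091 mcg/hr
Concentration = 500 mcg ÷ 43 mL = 11.62791 mcg/mL
Rate = 214.9091 mcg/hr ÷ 11.62791 mcg/mL = 18.48218 mL/hr
Volume infused so far = 18.48218 mL/hr × 0.3 hr = 5.544655 mL
Volume remaining = 43 − 5.544655 = 37.45535 mL
New rate:
Dose = 1 mcg/kg/hr × 71.63636 kg = 71.63636 mcg/hr
Rate = 71.63636 mcg/hr ÷ 11.62791 mcg/mL = 6.160727 mL/hr
Time remaining = 37.45535 mL ÷ 6.160727 mL/hr = 6.079695 hr

6.1 hours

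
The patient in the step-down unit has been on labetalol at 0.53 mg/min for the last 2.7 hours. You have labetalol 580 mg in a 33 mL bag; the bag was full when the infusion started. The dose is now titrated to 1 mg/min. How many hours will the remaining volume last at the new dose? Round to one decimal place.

8.2 hours

Initial rate:
0.53 mg/min × 60 min/hr = 31.8 mg/hr
Concentration = 580 mg ÷ 33 mL = 17.57576 mg/mL
Rate = 31.8 mg/hr ÷ 17.57576 mg/mL = 1.80931 mL/hr
Volume infused so far = 1.80931 mL/hr × 2.7 hr = 4.885138 mL
Volume remaining = 33 − 4.885138 = 28.11486 mL
New rate:
1 mg/min × 60 min/hr = 60 mg/hr
Rate = 60 mg/hr ÷ 17.57576 mg/mL = 3.413793 mL/hr
Time remaining = 28.11486 mL ÷ 3.413793 mL/hr = 8.235667 hr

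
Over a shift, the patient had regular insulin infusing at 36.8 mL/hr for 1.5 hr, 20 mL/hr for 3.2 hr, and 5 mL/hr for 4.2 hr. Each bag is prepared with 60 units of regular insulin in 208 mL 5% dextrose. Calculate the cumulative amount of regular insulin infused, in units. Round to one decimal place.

40.4 units

Concentration = 60 units ÷ 208 mL = 0.2884615 units/mL
Stage 1: 36.8 mL/hr × 1.5 hr = 55.2 mL → 55.2 mL × 0.2884615 units/mL = 15.92308 units
Stage 2: 20 mL/hr × 3.2 hr = 64 mL → 64 mL × 0.2884615 units/mL = 18.46154 units
Stage 3: 5 mL/hr × 4.2 hr = 21 mL → 21 mL × 0.2884615 units/mL = 6.057692 units
Total = 15.92308 + 18.46154 + 6.057692 = 40.44231 units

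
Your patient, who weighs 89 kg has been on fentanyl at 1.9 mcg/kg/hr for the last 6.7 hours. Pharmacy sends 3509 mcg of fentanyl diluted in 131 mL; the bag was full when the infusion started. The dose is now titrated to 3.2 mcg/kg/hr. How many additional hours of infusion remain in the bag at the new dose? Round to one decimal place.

Initial rate:
Dose = 1.9 mcg/kg/hr × 89 kg = 169.1 mcg/hr
Concentration = 3509 mcg ÷ 131 mL = 26.78626 mcg/mL
Rate = 169.1 mcg/hr ÷ 26.78626 mcg/mL = 6.312938 mL/hr
Volume infused so far = 6.312938 mL/hr × 6.7 hr = 42.29669 mL
Volume remaining = 131 − 42.29669 = 88.70331 mL
New rate:
Dose = 3.2 mcg/kg/hr × 89 kg = 284.8 mcg/hr
Rate = 284.8 mcg/hr ÷ 26.78626 mcg/mL = 10.63232 mL/hr
Time remaining = 88.70331 mL ÷ 10.63232 mL/hr = 8.342802 hr

8.3 hours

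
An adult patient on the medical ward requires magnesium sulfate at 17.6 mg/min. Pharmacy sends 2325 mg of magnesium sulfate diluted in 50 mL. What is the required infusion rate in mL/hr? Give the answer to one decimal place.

22.7 mL/hr

17.6 mg/min × 60 min/hr = 1056 mg/hr
Concentration = 2325 mg ÷ 50 mL = 46.5 mg/mL
Rate = 1056 mg/hr ÷ 46.5 mg/mL = 22.70968 mL/hr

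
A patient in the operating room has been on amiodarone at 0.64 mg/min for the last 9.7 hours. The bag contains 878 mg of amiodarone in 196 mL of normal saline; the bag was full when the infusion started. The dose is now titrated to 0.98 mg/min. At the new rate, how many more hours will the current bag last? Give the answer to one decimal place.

8.6 hours

Initial rate:
0.64 mg/min × 60 min/hr = 38.4 mg/hr
Concentration = 878 mg ÷ 196 mL = 4.479592 mg/mL
Rate = 38.4 mg/hr ÷ 4.479592 mg/mL = 8.57221 mL/hr
Volume infused so far = 8.57221 mL/hr × 9.7 hr = 83.15043 mL
Volume remaining = 196 − 83.15043 = 112.8496 mL
New rate:
0.98 mg/min × 60 min/hr = 58.8 mg/hr
Rate = 58.8 mg/hr ÷ 4.479592 mg/mL = 13.1262 mL/hr
Time remaining = 112.8496 mL ÷ 13.1262 mL/hr = 8.597279 hr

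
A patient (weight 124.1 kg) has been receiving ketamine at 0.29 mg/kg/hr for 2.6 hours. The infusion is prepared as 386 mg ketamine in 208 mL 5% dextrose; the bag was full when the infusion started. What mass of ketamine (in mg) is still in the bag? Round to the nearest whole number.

Dose = 0.29 mg/kg/hr × 124.1 kg = 35.989 mg/hr
Concentration = 386 mg ÷ 208 mL = 1.855769 mg/mL
Rate = 35.989 mg/hr ÷ 1.855769 mg/mL = 19.39304 mL/hr
Volume infused = 19.39304 mL/hr × 2.6 hr = 50.42189 mL
Volume remaining = 208 − 50.42189 = 157.5781 mL
Drug remaining = 157.5781 mL × 1.855769 mg/mL = 292.4286 mg

292 mg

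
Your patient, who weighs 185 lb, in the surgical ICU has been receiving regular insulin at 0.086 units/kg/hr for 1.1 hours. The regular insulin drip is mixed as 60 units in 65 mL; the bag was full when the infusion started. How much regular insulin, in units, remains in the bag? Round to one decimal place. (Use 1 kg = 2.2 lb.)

Weight = 185 lb ÷ 2.2 lb/kg = 84.09091 kg
Dose = 0.086 units/kg/hr × 84.09091 kg = 7.231818 units/hr
Concentration = 60 units ÷ 65 mL = 0.9230769 units/mL
Rate = 7.231818 units/hr ÷ 0.9230769 units/mL = 7.83447 mL/hr
Volume infused = 7.83447 mL/hr × 1.1 hr = 8.617917 mL
Volume remaining = 65 − 8.617917 = 56.38208 mL
Drug remaining = 56.38208 mL × 0.9230769 units/mL = 52.045 units

52.0 units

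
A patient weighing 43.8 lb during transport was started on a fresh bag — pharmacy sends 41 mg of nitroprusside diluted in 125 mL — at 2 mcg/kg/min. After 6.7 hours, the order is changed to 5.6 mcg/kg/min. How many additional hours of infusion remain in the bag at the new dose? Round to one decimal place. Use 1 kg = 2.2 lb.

Initial rate:
Weight = 43.8 lb ÷ 2.2 lb/kg = 19.90909 kg
Dose = 2 mcg/kg/min × 19.90909 kg = 39.81818 mcg/min
39.81818 mcg/min × 60 min/hr = 2389.091 mcg/hr
Concentration = 41 mg ÷ 125 mL = 0.328 mg/mL = 328 mcg/mL
Rate = 2389.091 mcg/hr ÷ 328 mcg/mL = 7.283814 mL/hr
Volume infused so far = 7.283814 mL/hr × 6.7 hr = 48.80155 mL
Volume remaining = 125 − 48.80155 = 76.19845 mL
New rate:
Dose = 5.6 mcg/kg/min × 19.90909 kg = 111.4909 mcg/min
111.4909 mcg/min × 60 min/hr = 6689.455 mcg/hr
Rate = 6689.455 mcg/hr ÷ 328 mcg/mL = 20.39468 mL/hr
Time remaining = 76.19845 mL ÷ 20.39468 mL/hr = 3.736193 hr

3.7 hours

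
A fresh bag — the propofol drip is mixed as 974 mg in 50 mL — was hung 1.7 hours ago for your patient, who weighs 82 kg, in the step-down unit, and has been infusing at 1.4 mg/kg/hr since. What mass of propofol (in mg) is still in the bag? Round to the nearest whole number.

Dose = 1.4 mg/kg/hr × 82 kg = 114.8 mg/hr
Concentration = 974 mg ÷ 50 mL = 19.48 mg/mL
Rate = 114.8 mg/hr ÷ 19.48 mg/mL = 5.893224 mL/hr
Volume infused = 5.893224 mL/hr × 1.7 hr = 10.01848 mL
Volume remaining = 50 − 10.01848 = 39.98152 mL
Drug remaining = 39.98152 mL × 19.48 mg/mL = 778.84 mg

779 mg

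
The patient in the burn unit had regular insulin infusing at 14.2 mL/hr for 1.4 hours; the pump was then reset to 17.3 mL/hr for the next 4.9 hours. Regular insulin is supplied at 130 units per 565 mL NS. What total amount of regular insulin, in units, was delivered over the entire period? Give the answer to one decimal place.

24.1 units

Concentration = 130 units ÷ 565 mL = 0.2300885 units/mL
Stage 1: 14.2 mL/hr × 1.4 hr = 19.88 mL → 19.88 mL × 0.2300885 units/mL = 4.574159 units
Stage 2: 17.3 mL/hr × 4.9 hr = 84.77 mL → 84.77 mL × 0.2300885 units/mL = 19.5046 units
Total = 4.574159 + 19.5046 = 24.07876 units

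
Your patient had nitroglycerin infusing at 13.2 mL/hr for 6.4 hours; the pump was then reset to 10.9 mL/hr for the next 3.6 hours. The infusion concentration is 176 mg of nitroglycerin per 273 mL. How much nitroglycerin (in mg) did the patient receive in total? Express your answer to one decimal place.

79.8 mg

Concentration = 176 mg ÷ 273 mL = 0.6446886 mg/mL
Stage 1: 13.2 mL/hr × 6.4 hr = 84.48 mL → 84.48 mL × 0.6446886 mg/mL = 54.4633 mg
Stage 2: 10.9 mL/hr × 3.6 hr = 39.24 mL → 39.24 mL × 0.6446886 mg/mL = 25.29758 mg
Total = 54.4633 + 25.29758 = 79.76088 mg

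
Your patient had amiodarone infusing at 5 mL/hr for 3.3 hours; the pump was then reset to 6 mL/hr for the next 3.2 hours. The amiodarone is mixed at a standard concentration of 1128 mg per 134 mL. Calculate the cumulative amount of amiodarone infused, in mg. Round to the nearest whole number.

Concentration = 1128 mg ÷ 134 mL = 8.41791 mg/mL
Stage 1: 5 mL/hr × 3.3 hr = 16.5 mL → 16.5 mL × 8.41791 mg/mL = 138.8955 mg
Stage 2: 6 mL/hr × 3.2 hr = 19.2 mL → 19.2 mL × 8.41791 mg/mL = 161.6239 mg
Total = 138.8955 + 161.6239 = 300.5194 mg

301 mg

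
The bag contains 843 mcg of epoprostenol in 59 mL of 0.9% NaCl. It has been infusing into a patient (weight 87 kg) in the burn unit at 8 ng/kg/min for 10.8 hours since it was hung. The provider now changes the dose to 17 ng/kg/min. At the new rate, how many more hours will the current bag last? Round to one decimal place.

Initial rate:
Dose = 8 ng/kg/min × 87 kg = 696 ng/min
696 ng/min × 60 min/hr = 41760 ng/hr
Concentration = 843 mcg ÷ 59 mL = 14.28814 mcg/mL = 14288.14 ng/mL
Rate = 41760 ng/hr ÷ 14288.14 ng/mL = 2.922705 mL/hr
Volume infused so far = 2.922705 mL/hr × 10.8 hr = 31.56521 mL
Volume remaining = 59 − 31.56521 = 27.43479 mL
New rate:
Dose = 17 ng/kg/min × 87 kg = 1479 ng/min
1479 ng/min × 60 min/hr = 88740 ng/hr
Rate = 88740 ng/hr ÷ 14288.14 ng/mL = 6.210747 mL/hr
Time remaining = 27.43479 mL ÷ 6.210747 mL/hr = 4.417309 hr

4.4 hours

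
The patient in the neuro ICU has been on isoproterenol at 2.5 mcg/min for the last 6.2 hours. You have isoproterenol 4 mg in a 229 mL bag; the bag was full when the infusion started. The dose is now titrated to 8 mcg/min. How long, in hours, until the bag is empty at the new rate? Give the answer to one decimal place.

Initial rate:
2.5 mcg/min × 60 min/hr = 150 mcg/hr
Concentration = 4 mg ÷ 229 mL = 0.01746725 mg/mL = 17.46725 mcg/mL
Rate = 150 mcg/hr ÷ 17.46725 mcg/mL = 8.5875 mL/hr
Volume infused so far = 8.5875 mL/hr × 6.2 hr = 53.2425 mL
Volume remaining = 229 − 53.2425 = 175.7575 mL
New rate:
8 mcg/min × 60 min/hr = 480 mcg/hr
Rate = 480 mcg/hr ÷ 17.46725 mcg/mL = 27.48 mL/hr
Time remaining = 175.7575 mL ÷ 27.48 mL/hr = 6.395833 hr

6.4 hours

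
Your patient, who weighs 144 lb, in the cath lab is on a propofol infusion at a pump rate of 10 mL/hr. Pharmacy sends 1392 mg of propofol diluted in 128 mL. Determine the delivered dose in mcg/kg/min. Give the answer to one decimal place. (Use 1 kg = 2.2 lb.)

Weight = 144 lb ÷ 2.2 lb/kg = 65.45455 kg
Concentration = 1392 mg ÷ 128 mL = 10.875 mg/mL = 10875 mcg/mL
Drug rate = 10 mL/hr × 10875 mcg/mL = 108750 mcg/hr
108750 mcg/hr ÷ 60 min/hr = 1812.5 mcg/min
1812.5 mcg/min ÷ 65.45455 kg = 27.69097 mcg/kg/min

27.7 mcg/kg/min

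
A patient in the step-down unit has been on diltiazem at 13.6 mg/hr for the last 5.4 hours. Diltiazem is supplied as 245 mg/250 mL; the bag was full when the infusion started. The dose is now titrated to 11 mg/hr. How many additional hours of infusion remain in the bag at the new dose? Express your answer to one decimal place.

15.6 hours

Initial rate:
Concentration = 245 mg ÷ 250 mL = 0.98 mg/mL
Rate = 13.6 mg/hr ÷ 0.98 mg/mL = 13.87755 mL/hr
Volume infused so far = 13.87755 mL/hr × 5.4 hr = 74.93878 mL
Volume remaining = 250 − 74.93878 = 175.0612 mL
New rate:
Rate = 11 mg/hr ÷ 0.98 mg/mL = 11.22449 mL/hr
Time remaining = 175.0612 mL ÷ 11.22449 mL/hr = 15.59636 hr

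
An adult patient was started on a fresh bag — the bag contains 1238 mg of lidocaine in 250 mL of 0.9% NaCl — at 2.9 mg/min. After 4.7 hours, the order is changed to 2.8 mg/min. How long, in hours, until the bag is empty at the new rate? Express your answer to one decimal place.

Initial rate:
2.9 mg/min × 60 min/hr = 174 mg/hr
Concentration = 1238 mg ÷ 250 mL = 4.952 mg/mL
Rate = 174 mg/hr ÷ 4.952 mg/mL = 35.13732 mL/hr
Volume infused so far = 35.13732 mL/hr × 4.7 hr = 165.1454 mL
Volume remaining = 250 − 165.1454 = 84.8546 mL
New rate:
2.8 mg/min × 60 min/hr = 168 mg/hr
Rate = 168 mg/hr ÷ 4.952 mg/mL = 33.92569 mL/hr
Time remaining = 84.8546 mL ÷ 33.92569 mL/hr = 2.50119 hr

2.5 hours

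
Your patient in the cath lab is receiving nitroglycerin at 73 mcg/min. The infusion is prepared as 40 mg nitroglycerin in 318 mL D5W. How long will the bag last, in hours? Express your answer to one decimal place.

73 mcg/min × 60 min/hr = 4380 mcg/hr
Concentration = 40 mg ÷ 318 mL = 0.1257862 mg/mL = 125.7862 mcg/mL
Rate = 4380 mcg/hr ÷ 125.7862 mcg/mL = 34.821 mL/hr
Duration = 318 mL ÷ 34.821 mL/hr = 9.13242 hr

9.1 hours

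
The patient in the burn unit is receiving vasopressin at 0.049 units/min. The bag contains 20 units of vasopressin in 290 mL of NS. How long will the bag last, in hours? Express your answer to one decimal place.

6.8 hours

0.049 units/min × 60 min/hr = 2.94 units/hr
Concentration = 20 units ÷ 290 mL = 0.06896552 units/mL
Rate = 2.94 units/hr ÷ 0.06896552 units/mL = 42.63 mL/hr
Duration = 290 mL ÷ 42.63 mL/hr = 6.802721 hr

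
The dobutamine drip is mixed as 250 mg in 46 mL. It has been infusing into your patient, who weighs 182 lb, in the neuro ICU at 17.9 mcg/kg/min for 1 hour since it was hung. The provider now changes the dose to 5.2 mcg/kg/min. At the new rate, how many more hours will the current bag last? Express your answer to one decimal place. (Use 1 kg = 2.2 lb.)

6.2 hours

Initial rate:
Weight = 182 lb ÷ 2.2 lb/kg = 82.72727 kg
Dose = 17.9 mcg/kg/min × 82.72727 kg = 1480.818 mcg/min
1480.818 mcg/min × 60 min/hr = 88849.09 mcg/hr
Concentration = 250 mg ÷ 46 mL = 5.434783 mg/mL = 5434.783 mcg/mL
Rate = 88849.09 mcg/hr ÷ 5434.783 mcg/mL = 16.34823 mL/hr
Volume infused so far = 16.34823 mL/hr × 1 hr = 16.34823 mL
Volume remaining = 46 − 16.34823 = 29.65177 mL
New rate:
Dose = 5.2 mcg/kg/min × 82.72727 kg = 430.1818 mcg/min
430.1818 mcg/min × 60 min/hr = 25810.91 mcg/hr
Rate = 25810.91 mcg/hr ÷ 5434.783 mcg/mL = 4.749207 mL/hr
Time remaining = 29.65177 mL ÷ 4.749207 mL/hr = 6.243519 hr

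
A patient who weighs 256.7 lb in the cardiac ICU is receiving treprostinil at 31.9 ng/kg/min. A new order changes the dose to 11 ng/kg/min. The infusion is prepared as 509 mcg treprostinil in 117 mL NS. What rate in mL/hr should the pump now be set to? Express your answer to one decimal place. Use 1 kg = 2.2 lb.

17.7 mL/hr

Weight = 256.7 lb ÷ 2.2 lb/kg = 116.6818 kg
Dose = 11 ng/kg/min × 116.6818 kg = 1283.5 ng/min
1283.5 ng/min × 60 min/hr = 77010 ng/hr
Concentration = 509 mcg ÷ 117 mL = 4.350427 mcg/mL = 4350.427 ng/mL
Rate = 77010 ng/hr ÷ 4350.427 ng/mL = 17.70171 mL/hr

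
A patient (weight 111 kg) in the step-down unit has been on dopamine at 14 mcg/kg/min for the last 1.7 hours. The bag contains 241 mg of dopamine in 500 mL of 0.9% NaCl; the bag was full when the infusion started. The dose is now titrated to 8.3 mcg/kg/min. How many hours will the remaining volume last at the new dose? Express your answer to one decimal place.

1.5 hours

Initial rate:
Dose = 14 mcg/kg/min × 111 kg = 1554 mcg/min
1554 mcg/min × 60 min/hr = 93240 mcg/hr
Concentration = 241 mg ÷ 500 mL = 0.482 mg/mL = 482 mcg/mL
Rate = 93240 mcg/hr ÷ 482 mcg/mL = 193.444 mL/hr
Volume infused so far = 193.444 mL/hr × 1.7 hr = 328.8548 mL
Volume remaining = 500 − 328.8548 = 171.1452 mL
New rate:
Dose = 8.3 mcg/kg/min × 111 kg = 921.3 mcg/min
921.3 mcg/min × 60 min/hr = 55278 mcg/hr
Rate = 55278 mcg/hr ÷ 482 mcg/mL = 114.6846 mL/hr
Time remaining = 171.1452 mL ÷ 114.6846 mL/hr = 1.492312 hr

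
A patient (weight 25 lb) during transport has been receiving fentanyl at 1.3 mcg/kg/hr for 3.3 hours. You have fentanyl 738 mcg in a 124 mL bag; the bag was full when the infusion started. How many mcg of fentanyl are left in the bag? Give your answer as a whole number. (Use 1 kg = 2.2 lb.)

Weight = 25 lb ÷ 2.2 lb/kg = 11.36364 kg
Dose = 1.3 mcg/kg/hr × 11.36364 kg = 14.77273 mcg/hr
Concentration = 738 mcg ÷ 124 mL = 5.951613 mcg/mL
Rate = 14.77273 mcg/hr ÷ 5.951613 mcg/mL = 2.482138 mL/hr
Volume infused = 2.482138 mL/hr × 3.3 hr = 8.191057 mL
Volume remaining = 124 − 8.191057 = 115.8089 mL
Drug remaining = 115.8089 mL × 5.951613 mcg/mL = 689.25 mcg

689 mcg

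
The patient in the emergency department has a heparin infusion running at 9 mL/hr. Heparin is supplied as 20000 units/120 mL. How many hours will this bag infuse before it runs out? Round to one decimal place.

13.3 hours

Duration = 120 mL ÷ 9 mL/hr = 13.33333 hr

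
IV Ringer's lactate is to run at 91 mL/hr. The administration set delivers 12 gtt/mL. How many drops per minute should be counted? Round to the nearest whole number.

91 mL/hr ÷ 60 min/hr = 1.516667 mL/min
1.516667 mL/min × 12 gtt/mL = 18.2 gtt/min

18 gtt/min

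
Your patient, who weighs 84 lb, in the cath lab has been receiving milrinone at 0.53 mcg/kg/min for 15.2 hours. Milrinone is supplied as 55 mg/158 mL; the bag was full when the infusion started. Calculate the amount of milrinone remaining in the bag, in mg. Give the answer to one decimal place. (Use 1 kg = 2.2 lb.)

Weight = 84 lb ÷ 2.2 lb/kg = 38.18182 kg
Dose = 0.53 mcg/kg/min × 38.18182 kg = 20.23636 mcg/min
20.23636 mcg/min × 60 min/hr = 1214.182 mcg/hr
Concentration = 55 mg ÷ 158 mL = 0.3481013 mg/mL = 348.1013 mcg/mL
Rate = 1214.182 mcg/hr ÷ 348.1013 mcg/mL = 3.488013 mL/hr
Volume infused = 3.488013 mL/hr × 15.2 hr = 53.0178 mL
Volume remaining = 158 − 53.0178 = 104.9822 mL
Drug remaining = 104.9822 mL × 348.1013 mcg/mL = 36544.44 mcg = 36.54444 mg

36.5 mg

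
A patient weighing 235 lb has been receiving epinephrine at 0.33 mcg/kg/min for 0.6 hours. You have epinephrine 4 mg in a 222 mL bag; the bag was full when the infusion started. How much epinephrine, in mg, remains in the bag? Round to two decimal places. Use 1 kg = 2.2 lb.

2.73 mg

Weight = 235 lb ÷ 2.2 lb/kg = 106.8182 kg
Dose = 0.33 mcg/kg/min × 106.8182 kg = 35.25 mcg/min
35.25 mcg/min × 60 min/hr = 2115 mcg/hr
Concentration = 4 mg ÷ 222 mL = 0.01801802 mg/mL = 18.01802 mcg/mL
Rate = 2115 mcg/hr ÷ 18.01802 mcg/mL = 117.3825 mL/hr
Volume infused = 117.3825 mL/hr × 0.6 hr = 70.4295 mL
Volume remaining = 222 − 70.4295 = 151.5705 mL
Drug remaining = 151.5705 mL × 18.01802 mcg/mL = 2731 mcg = 2.731 mg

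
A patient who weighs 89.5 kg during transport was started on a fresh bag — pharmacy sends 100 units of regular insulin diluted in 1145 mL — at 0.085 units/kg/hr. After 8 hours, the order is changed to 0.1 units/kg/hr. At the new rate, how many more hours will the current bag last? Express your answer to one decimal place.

Initial rate:
Dose = 0.085 units/kg/hr × 89.5 kg = 7.6075 units/hr
Concentration = 100 units ÷ 1145 mL = 0.08733624 units/mL
Rate = 7.6075 units/hr ÷ 0.08733624 units/mL = 87.10588 mL/hr
Volume infused so far = 87.10588 mL/hr × 8 hr = 696.847 mL
Volume remaining = 1145 − 696.847 = 448.153 mL
New rate:
Dose = 0.1 units/kg/hr × 89.5 kg = 8.95 units/hr
Rate = 8.95 units/hr ÷ 0.08733624 units/mL = 102.4775 mL/hr
Time remaining = 448.153 mL ÷ 102.4775 mL/hr = 4.373184 hr

4.4 hours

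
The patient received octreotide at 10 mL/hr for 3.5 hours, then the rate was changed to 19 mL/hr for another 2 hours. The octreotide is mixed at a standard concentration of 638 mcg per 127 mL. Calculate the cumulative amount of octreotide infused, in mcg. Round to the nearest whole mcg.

Concentration = 638 mcg ÷ 127 mL = 5.023622 mcg/mL
Stage 1: 10 mL/hr × 3.5 hr = 35 mL → 35 mL × 5.023622 mcg/mL = 175.8268 mcg
Stage 2: 19 mL/hr × 2 hr = 38 mL → 38 mL × 5.023622 mcg/mL = 190.8976 mcg
Total = 175.8268 + 190.8976 = 366.7244 mcg

367 mcg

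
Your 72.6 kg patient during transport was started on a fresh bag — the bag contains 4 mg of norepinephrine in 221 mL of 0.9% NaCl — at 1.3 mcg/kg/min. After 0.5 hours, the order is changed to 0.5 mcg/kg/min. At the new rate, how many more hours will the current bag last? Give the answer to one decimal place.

Initial rate:
Dose = 1.3 mcg/kg/min × 72.6 kg = 94.38 mcg/min
94.38 mcg/min × 60 min/hr = 5662.8 mcg/hr
Concentration = 4 mg ÷ 221 mL = 0.01809955 mg/mL = 18.09955 mcg/mL
Rate = 5662.8 mcg/hr ÷ 18.09955 mcg/mL = 312.8697 mL/hr
Volume infused so far = 312.8697 mL/hr × 0.5 hr = 156.4348 mL
Volume remaining = 221 − 156.4348 = 64.56515 mL
New rate:
Dose = 0.5 mcg/kg/min × 72.6 kg = 36.3 mcg/min
36.3 mcg/min × 60 min/hr = 2178 mcg/hr
Rate = 2178 mcg/hr ÷ 18.09955 mcg/mL = 120.3345 mL/hr
Time remaining = 64.56515 mL ÷ 120.3345 mL/hr = 0.5365473 hr

0.5 hours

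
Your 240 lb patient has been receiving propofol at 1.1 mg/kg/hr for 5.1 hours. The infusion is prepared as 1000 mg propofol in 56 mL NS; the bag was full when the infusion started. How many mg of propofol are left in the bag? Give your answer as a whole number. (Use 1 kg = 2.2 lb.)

Weight = 240 lb ÷ 2.2 lb/kg = 109.0909 kg
Dose = 1.1 mg/kg/hr × 109.0909 kg = 120 mg/hr
Concentration = 1000 mg ÷ 56 mL = 17.85714 mg/mL
Rate = 120 mg/hr ÷ 17.85714 mg/mL = 6.72 mL/hr
Volume infused = 6.72 mL/hr × 5.1 hr = 34.272 mL
Volume remaining = 56 − 34.272 = 21.728 mL
Drug remaining = 21.728 mL × 17.85714 mg/mL = 388 mg

388 mg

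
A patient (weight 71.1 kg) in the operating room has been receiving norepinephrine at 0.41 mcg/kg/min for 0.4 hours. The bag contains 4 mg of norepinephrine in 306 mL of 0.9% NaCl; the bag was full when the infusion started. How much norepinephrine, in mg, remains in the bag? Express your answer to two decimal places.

3.30 mg

Dose = 0.41 mcg/kg/min × 71.1 kg = 29.151 mcg/min
29.151 mcg/min × 60 min/hr = 1749.06 mcg/hr
Concentration = 4 mg ÷ 306 mL = 0.0130719 mg/mL = 13.0719 mcg/mL
Rate = 1749.06 mcg/hr ÷ 13.0719 mcg/mL = 133.8031 mL/hr
Volume infused = 133.8031 mL/hr × 0.4 hr = 53.52124 mL
Volume remaining = 306 − 53.52124 = 252.4788 mL
Drug remaining = 252.4788 mL × 13.0719 mcg/mL = 3300.376 mcg = 3.300376 mg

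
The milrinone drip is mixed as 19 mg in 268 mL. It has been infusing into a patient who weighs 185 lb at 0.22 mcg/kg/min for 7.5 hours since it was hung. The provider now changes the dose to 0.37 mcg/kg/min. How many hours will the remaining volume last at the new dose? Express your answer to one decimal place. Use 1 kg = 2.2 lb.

5.7 hours

Initial rate:
Weight = 185 lb ÷ 2.2 lb/kg = 84.09091 kg
Dose = 0.22 mcg/kg/min × 84.09091 kg = 18.5 mcg/min
18.5 mcg/min × 60 min/hr = 1110 mcg/hr
Concentration = 19 mg ÷ 268 mL = 0.07089552 mg/mL = 70.89552 mcg/mL
Rate = 1110 mcg/hr ÷ 70.89552 mcg/mL = 15.65684 mL/hr
Volume infused so far = 15.65684 mL/hr × 7.5 hr = 117.4263 mL
Volume remaining = 268 − 117.4263 = 150.5737 mL
New rate:
Dose = 0.37 mcg/kg/min × 84.09091 kg = 31.11364 mcg/min
31.11364 mcg/min × 60 min/hr = 1866.818 mcg/hr
Rate = 1866.818 mcg/hr ÷ 70.89552 mcg/mL = 26.33196 mL/hr
Time remaining = 150.5737 mL ÷ 26.33196 mL/hr = 5.718286 hr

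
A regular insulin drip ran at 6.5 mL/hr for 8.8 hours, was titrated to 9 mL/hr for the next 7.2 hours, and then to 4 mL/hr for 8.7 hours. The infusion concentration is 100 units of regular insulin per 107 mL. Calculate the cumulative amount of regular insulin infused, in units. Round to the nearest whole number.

Concentration = 100 units ÷ 107 mL = 0.9345794 units/mL
Stage 1: 6.5 mL/hr × 8.8 hr = 57.2 mL → 57.2 mL × 0.9345794 units/mL = 53.45794 units
Stage 2: 9 mL/hr × 7.2 hr = 64.8 mL → 64.8 mL × 0.9345794 units/mL = 60.56075 units
Stage 3: 4 mL/hr × 8.7 hr = 34.8 mL → 34.8 mL × 0.9345794 units/mL = 32.52336 units
Total = 53.45794 + 60.56075 + 32.52336 = 146.5421 units

147 units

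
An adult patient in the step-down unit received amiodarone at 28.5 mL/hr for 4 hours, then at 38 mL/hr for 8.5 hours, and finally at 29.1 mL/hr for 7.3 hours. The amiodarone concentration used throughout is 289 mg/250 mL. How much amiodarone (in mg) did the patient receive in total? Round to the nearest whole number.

Concentration = 289 mg ÷ 250 mL = 1.156 mg/mL
Stage 1: 28.5 mL/hr × 4 hr = 114 mL → 114 mL × 1.156 mg/mL = 131.784 mg
Stage 2: 38 mL/hr × 8.5 hr = 323 mL → 323 mL × 1.156 mg/mL = 373.388 mg
Stage 3: 29.1 mL/hr × 7.3 hr = 212.43 mL → 212.43 mL × 1.156 mg/mL = 245.5691 mg
Total = 131.784 + 373.388 + 245.5691 = 750.7411 mg

751 mg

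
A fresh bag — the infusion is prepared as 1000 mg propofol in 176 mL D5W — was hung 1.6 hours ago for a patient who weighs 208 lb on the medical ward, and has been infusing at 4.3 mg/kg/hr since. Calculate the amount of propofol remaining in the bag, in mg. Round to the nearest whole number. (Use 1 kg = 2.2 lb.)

350 mg

Weight = 208 lb ÷ 2.2 lb/kg = 94.54545 kg
Dose = 4.3 mg/kg/hr × 94.54545 kg = 406.5455 mg/hr
Concentration = 1000 mg ÷ 176 mL = 5.681818 mg/mL
Rate = 406.5455 mg/hr ÷ 5.681818 mg/mL = 71.552 mL/hr
Volume infused = 71.552 mL/hr × 1.6 hr = 114.4832 mL
Volume remaining = 176 − 114.4832 = 61.5168 mL
Drug remaining = 61.5168 mL × 5.681818 mg/mL = 349.5273 mg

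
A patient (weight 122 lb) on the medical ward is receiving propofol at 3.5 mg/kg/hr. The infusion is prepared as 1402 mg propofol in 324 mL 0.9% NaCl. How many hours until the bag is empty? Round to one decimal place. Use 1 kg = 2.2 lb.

7.2 hours

Weight = 122 lb ÷ 2.2 lb/kg = 55.45455 kg
Dose = 3.5 mg/kg/hr × 55.45455 kg = 194.0909 mg/hr
Concentration = 1402 mg ÷ 324 mL = 4.32716 mg/mL
Rate = 194.0909 mg/hr ÷ 4.32716 mg/mL = 44.8541 mL/hr
Duration = 324 mL ÷ 44.8541 mL/hr = 7.223419 hr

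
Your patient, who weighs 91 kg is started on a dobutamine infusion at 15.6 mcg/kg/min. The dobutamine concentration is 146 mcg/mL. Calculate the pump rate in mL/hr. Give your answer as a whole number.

Dose = 15.6 mcg/kg/min × 91 kg = 1419.6 mcg/min
1419.6 mcg/min × 60 min/hr = 85176 mcg/hr
Rate = 85176 mcg/hr ÷ 146 mcg/mL = 583.3973 mL/hr

583 mL/hr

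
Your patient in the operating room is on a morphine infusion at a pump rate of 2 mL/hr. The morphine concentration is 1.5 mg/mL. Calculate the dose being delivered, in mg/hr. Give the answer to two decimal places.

3.00 mg/hr

Drug rate = 2 mL/hr × 1.5 mg/mL = 3 mg/hr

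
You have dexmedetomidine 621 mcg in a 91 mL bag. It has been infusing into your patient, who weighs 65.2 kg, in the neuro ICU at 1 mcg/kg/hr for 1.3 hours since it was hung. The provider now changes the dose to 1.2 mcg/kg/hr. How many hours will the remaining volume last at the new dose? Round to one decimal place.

6.9 hours

Initial rate:
Dose = 1 mcg/kg/hr × 65.2 kg = 65.2 mcg/hr
Concentration = 621 mcg ÷ 91 mL = 6.824176 mcg/mL
Rate = 65.2 mcg/hr ÷ 6.824176 mcg/mL = 9.554267 mL/hr
Volume infused so far = 9.554267 mL/hr × 1.3 hr = 12.42055 mL
Volume remaining = 91 − 12.42055 = 78.57945 mL
New rate:
Dose = 1.2 mcg/kg/hr × 65.2 kg = 78.24 mcg/hr
Rate = 78.24 mcg/hr ÷ 6.824176 mcg/mL = 11.46512 mL/hr
Time remaining = 78.57945 mL ÷ 11.46512 mL/hr = 6.853783 hr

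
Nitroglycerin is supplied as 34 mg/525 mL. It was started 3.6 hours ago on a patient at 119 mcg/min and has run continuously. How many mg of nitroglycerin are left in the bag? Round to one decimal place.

8.3 mg

119 mcg/min × 60 min/hr = 7140 mcg/hr
Concentration = 34 mg ÷ 525 mL = 0.0647619 mg/mL = 64.7619 mcg/mL
Rate = 7140 mcg/hr ÷ 64.7619 mcg/mL = 110.25 mL/hr
Volume infused = 110.25 mL/hr × 3.6 hr = 396.9 mL
Volume remaining = 525 − 396.9 = 128.1 mL
Drug remaining = 128.1 mL × 64.7619 mcg/mL = 8296 mcg = 8.296 mg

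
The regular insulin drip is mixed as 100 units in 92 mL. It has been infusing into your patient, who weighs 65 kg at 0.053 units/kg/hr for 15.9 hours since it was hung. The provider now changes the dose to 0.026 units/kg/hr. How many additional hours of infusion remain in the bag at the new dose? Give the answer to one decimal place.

26.8 hours

Initial rate:
Dose = 0.053 units/kg/hr × 65 kg = 3.445 units/hr
Concentration = 100 units ÷ 92 mL = 1.086957 units/mL
Rate = 3.445 units/hr ÷ 1.086957 units/mL = 3.1694 mL/hr
Volume infused so far = 3.1694 mL/hr × 15.9 hr = 50.39346 mL
Volume remaining = 92 − 50.39346 = 41.60654 mL
New rate:
Dose = 0.026 units/kg/hr × 65 kg = 1.69 units/hr
Rate = 1.69 units/hr ÷ 1.086957 units/mL = 1.5548 mL/hr
Time remaining = 41.60654 mL ÷ 1.5548 mL/hr = 26.76006 hr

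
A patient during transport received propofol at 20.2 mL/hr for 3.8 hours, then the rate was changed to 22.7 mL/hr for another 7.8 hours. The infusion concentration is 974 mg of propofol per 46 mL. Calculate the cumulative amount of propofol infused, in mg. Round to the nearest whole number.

Concentration = 974 mg ÷ 46 mL = 21.17391 mg/mL
Stage 1: 20.2 mL/hr × 3.8 hr = 76.76 mL → 76.76 mL × 21.17391 mg/mL = 1625.31 mg
Stage 2: 22.7 mL/hr × 7.8 hr = 177.06 mL → 177.06 mL × 21.17391 mg/mL = 3749.053 mg
Total = 1625.31 + 3749.053 = 5374.363 mg

5374 mg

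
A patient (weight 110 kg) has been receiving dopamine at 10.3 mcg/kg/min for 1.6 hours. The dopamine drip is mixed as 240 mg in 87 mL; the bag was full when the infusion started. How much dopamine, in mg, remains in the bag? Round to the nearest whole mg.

131 mg

Dose = 10.3 mcg/kg/min × 110 kg = 1133 mcg/min
1133 mcg/min × 60 min/hr = 67980 mcg/hr
Concentration = 240 mg ÷ 87 mL = 2.758621 mg/mL = 2758.621 mcg/mL
Rate = 67980 mcg/hr ÷ 2758.621 mcg/mL = 24.64275 mL/hr
Volume infused = 24.64275 mL/hr × 1.6 hr = 39.4284 mL
Volume remaining = 87 − 39.4284 = 47.5716 mL
Drug remaining = 47.5716 mL × 2758.621 mcg/mL = 131232 mcg = 131.232 mg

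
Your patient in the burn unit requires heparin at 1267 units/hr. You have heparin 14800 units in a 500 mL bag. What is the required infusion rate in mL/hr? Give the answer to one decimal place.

42.8 mL/hr

Concentration = 14800 units ÷ 500 mL = 29.6 units/mL
Rate = 1267 units/hr ÷ 29.6 units/mL = 42.80405 mL/hr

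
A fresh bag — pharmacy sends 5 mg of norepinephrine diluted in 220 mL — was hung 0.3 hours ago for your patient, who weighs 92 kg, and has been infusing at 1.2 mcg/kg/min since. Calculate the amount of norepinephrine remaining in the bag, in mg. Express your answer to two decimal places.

3.01 mg

Dose = 1.2 mcg/kg/min × 92 kg = 110.4 mcg/min
110.4 mcg/min × 60 min/hr = 6624 mcg/hr
Concentration = 5 mg ÷ 220 mL = 0.02272727 mg/mL = 22.72727 mcg/mL
Rate = 6624 mcg/hr ÷ 22.72727 mcg/mL = 291.456 mL/hr
Volume infused = 291.456 mL/hr × 0.3 hr = 87.4368 mL
Volume remaining = 220 − 87.4368 = 132.5632 mL
Drug remaining = 132.5632 mL × 22.72727 mcg/mL = 3012.8 mcg = 3.0128 mg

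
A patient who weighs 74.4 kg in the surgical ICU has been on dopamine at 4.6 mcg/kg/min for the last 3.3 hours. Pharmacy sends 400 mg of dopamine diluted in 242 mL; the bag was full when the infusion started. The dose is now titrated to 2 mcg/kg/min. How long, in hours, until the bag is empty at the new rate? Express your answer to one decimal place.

Initial rate:
Dose = 4.6 mcg/kg/min × 74.4 kg = 342.24 mcg/min
342.24 mcg/min × 60 min/hr = 20534.4 mcg/hr
Concentration = 400 mg ÷ 242 mL = 1.652893 mg/mL = 1652.893 mcg/mL
Rate = 20534.4 mcg/hr ÷ 1652.893 mcg/mL = 12.42331 mL/hr
Volume infused so far = 12.42331 mL/hr × 3.3 hr = 40.99693 mL
Volume remaining = 242 − 40.99693 = 201.0031 mL
New rate:
Dose = 2 mcg/kg/min × 74.4 kg = 148.8 mcg/min
148.8 mcg/min × 60 min/hr = 8928 mcg/hr
Rate = 8928 mcg/hr ÷ 1652.893 mcg/mL = 5.40144 mL/hr
Time remaining = 201.0031 mL ÷ 5.40144 mL/hr = 37.21287 hr

37.2 hours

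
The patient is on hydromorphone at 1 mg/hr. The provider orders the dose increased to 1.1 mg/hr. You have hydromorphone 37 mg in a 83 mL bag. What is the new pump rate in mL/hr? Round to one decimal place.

Concentration = 37 mg ÷ 83 mL = 0.4457831 mg/mL
Rate = 1.1 mg/hr ÷ 0.4457831 mg/mL = 2.467568 mL/hr

2.5 mL/hr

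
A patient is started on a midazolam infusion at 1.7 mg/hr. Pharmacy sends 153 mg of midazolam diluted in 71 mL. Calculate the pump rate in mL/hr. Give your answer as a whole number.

1 mL/hr

Concentration = 153 mg ÷ 71 mL = 2.15493 mg/mL
Rate = 1.7 mg/hr ÷ 2.15493 mg/mL = 0.7888889 mL/hr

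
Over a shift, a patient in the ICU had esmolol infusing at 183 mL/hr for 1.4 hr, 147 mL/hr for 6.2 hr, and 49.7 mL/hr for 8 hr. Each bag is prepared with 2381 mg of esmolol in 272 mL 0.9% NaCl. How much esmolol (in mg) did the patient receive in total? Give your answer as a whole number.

13701 mg

Concentration = 2381 mg ÷ 272 mL = 8.753676 mg/mL
Stage 1: 183 mL/hr × 1.4 hr = 256.2 mL → 256.2 mL × 8.753676 mg/mL = 2242.692 mg
Stage 2: 147 mL/hr × 6.2 hr = 911.4 mL → 911.4 mL × 8.753676 mg/mL = 7978.101 mg
Stage 3: 49.7 mL/hr × 8 hr = 397.6 mL → 397.6 mL × 8.753676 mg/mL = 3480.462 mg
Total = 2242.692 + 7978.101 + 3480.462 = 13701.25 mg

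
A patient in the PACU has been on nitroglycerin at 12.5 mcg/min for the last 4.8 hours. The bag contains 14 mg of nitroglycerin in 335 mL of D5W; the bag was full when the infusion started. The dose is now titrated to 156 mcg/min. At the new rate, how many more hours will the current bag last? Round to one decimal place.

Initial rate:
12.5 mcg/min × 60 min/hr = 750 mcg/hr
Concentration = 14 mg ÷ 335 mL = 0.04179104 mg/mL = 41.79104 mcg/mL
Rate = 750 mcg/hr ÷ 41.79104 mcg/mL = 17.94643 mL/hr
Volume infused so far = 17.94643 mL/hr × 4.8 hr = 86.14286 mL
Volume remaining = 335 − 86.14286 = 248.8571 mL
New rate:
156 mcg/min × 60 min/hr = 9360 mcg/hr
Rate = 9360 mcg/hr ÷ 41.79104 mcg/mL = 223.9714 mL/hr
Time remaining = 248.8571 mL ÷ 223.9714 mL/hr = 1.111111 hr

1.1 hours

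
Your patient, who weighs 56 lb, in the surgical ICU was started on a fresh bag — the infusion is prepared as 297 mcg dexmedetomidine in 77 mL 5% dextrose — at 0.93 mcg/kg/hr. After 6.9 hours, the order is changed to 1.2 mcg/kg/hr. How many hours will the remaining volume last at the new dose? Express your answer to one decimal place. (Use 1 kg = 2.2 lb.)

Initial rate:
Weight = 56 lb ÷ 2.2 lb/kg = 25.45455 kg
Dose = 0.93 mcg/kg/hr × 25.45455 kg = 23.67273 mcg/hr
Concentration = 297 mcg ÷ 77 mL = 3.857143 mcg/mL
Rate = 23.67273 mcg/hr ÷ 3.857143 mcg/mL = 6.137374 mL/hr
Volume infused so far = 6.137374 mL/hr × 6.9 hr = 42.34788 mL
Volume remaining = 77 − 42.34788 = 34.65212 mL
New rate:
Dose = 1.2 mcg/kg/hr × 25.45455 kg = 30.54545 mcg/hr
Rate = 30.54545 mcg/hr ÷ 3.857143 mcg/mL = 7.919192 mL/hr
Time remaining = 34.65212 mL ÷ 7.919192 mL/hr = 4.375714 hr

4.4 hours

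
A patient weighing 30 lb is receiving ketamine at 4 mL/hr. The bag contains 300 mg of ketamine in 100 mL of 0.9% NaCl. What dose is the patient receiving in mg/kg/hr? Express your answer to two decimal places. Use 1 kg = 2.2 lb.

0.88 mg/kg/hr

Weight = 30 lb ÷ 2.2 lb/kg = 13.63636 kg
Concentration = 300 mg ÷ 100 mL = 3 mg/mL
Drug rate = 4 mL/hr × 3 mg/mL = 12 mg/hr
12 mg/hr ÷ 13.63636 kg = 0.88 mg/kg/hr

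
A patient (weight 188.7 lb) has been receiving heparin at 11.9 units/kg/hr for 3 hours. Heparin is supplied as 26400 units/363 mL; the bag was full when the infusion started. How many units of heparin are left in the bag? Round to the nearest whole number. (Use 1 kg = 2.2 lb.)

23338 units

Weight = 188.7 lb ÷ 2.2 lb/kg = 85.77273 kg
Dose = 11.9 units/kg/hr × 85.77273 kg = 1020.695 units/hr
Concentration = 26400 units ÷ 363 mL = 72.72727 units/mL
Rate = 1020.695 units/hr ÷ 72.72727 units/mL = 14.03456 mL/hr
Volume infused = 14.03456 mL/hr × 3 hr = 42.10369 mL
Volume remaining = 363 − 42.10369 = 320.8963 mL
Drug remaining = 320.8963 mL × 72.72727 units/mL = 23337.91 units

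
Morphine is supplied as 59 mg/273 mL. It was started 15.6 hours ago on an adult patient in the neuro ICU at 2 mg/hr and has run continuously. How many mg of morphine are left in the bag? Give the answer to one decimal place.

Concentration = 59 mg ÷ 273 mL = 0.2161172 mg/mL
Rate = 2 mg/hr ÷ 0.2161172 mg/mL = 9.254237 mL/hr
Volume infused = 9.254237 mL/hr × 15.6 hr = 144.3661 mL
Volume remaining = 273 − 144.3661 = 128.6339 mL
Drug remaining = 128.6339 mL × 0.2161172 mg/mL = 27.8 mg

27.8 mg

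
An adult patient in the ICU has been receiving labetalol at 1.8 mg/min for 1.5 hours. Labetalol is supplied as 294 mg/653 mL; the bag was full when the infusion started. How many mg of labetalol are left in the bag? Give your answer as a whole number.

1.8 mg/min × 60 min/hr = 108 mg/hr
Concentration = 294 mg ÷ 653 mL = 0.4502297 mg/mL
Rate = 108 mg/hr ÷ 0.4502297 mg/mL = 239.8776 mL/hr
Volume infused = 239.8776 mL/hr × 1.5 hr = 359.8163 mL
Volume remaining = 653 − 359.8163 = 293.1837 mL
Drug remaining = 293.1837 mL × 0.4502297 mg/mL = 132 mg

132 mg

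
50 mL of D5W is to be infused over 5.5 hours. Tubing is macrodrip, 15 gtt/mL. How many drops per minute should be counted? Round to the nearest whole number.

50 mL ÷ (5.5 hr × 60 = 330 min) = 0.1515152 mL/min
0.1515152 mL/min × 15 gtt/mL = 2.272727 gtt/min

2 gtt/min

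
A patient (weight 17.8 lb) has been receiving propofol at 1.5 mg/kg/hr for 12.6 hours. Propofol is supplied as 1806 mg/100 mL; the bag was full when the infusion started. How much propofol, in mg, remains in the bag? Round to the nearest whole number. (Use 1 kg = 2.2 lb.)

Weight = 17.8 lb ÷ 2.2 lb/kg = 8.090909 kg
Dose = 1.5 mg/kg/hr × 8.090909 kg = 12.13636 mg/hr
Concentration = 1806 mg ÷ 100 mL = 18.06 mg/mL
Rate = 12.13636 mg/hr ÷ 18.06 mg/mL = 0.6720024 mL/hr
Volume infused = 0.6720024 mL/hr × 12.6 hr = 8.46723 mL
Volume remaining = 100 − 8.46723 = 91.53277 mL
Drug remaining = 91.53277 mL × 18.06 mg/mL = 1653.082 mg

1653 mg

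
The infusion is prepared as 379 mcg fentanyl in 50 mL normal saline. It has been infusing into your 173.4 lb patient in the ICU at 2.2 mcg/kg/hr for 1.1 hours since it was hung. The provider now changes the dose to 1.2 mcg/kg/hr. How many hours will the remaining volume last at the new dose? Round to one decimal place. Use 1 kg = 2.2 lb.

Initial rate:
Weight = 173.4 lb ÷ 2.2 lb/kg = 78.81818 kg
Dose = 2.2 mcg/kg/hr × 78.81818 kg = 173.4 mcg/hr
Concentration = 379 mcg ÷ 50 mL = 7.58 mcg/mL
Rate = 173.4 mcg/hr ÷ 7.58 mcg/mL = 22.87599 mL/hr
Volume infused so far = 22.87599 mL/hr × 1.1 hr = 25.16359 mL
Volume remaining = 50 − 25.16359 = 24.83641 mL
New rate:
Dose = 1.2 mcg/kg/hr × 78.81818 kg = 94.58182 mcg/hr
Rate = 94.58182 mcg/hr ÷ 7.58 mcg/mL = 12.47781 mL/hr
Time remaining = 24.83641 mL ÷ 12.47781 mL/hr = 1.990446 hr

2.0 hours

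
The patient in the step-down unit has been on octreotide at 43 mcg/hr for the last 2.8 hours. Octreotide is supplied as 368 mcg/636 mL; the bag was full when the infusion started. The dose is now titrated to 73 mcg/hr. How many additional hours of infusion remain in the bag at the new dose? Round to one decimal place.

3.4 hours

Initial rate:
Concentration = 368 mcg ÷ 636 mL = 0.5786164 mcg/mL
Rate = 43 mcg/hr ÷ 0.5786164 mcg/mL = 74.31522 mL/hr
Volume infused so far = 74.31522 mL/hr × 2.8 hr = 208.0826 mL
Volume remaining = 636 − 208.0826 = 427.9174 mL
New rate:
Rate = 73 mcg/hr ÷ 0.5786164 mcg/mL = 126.163 mL/hr
Time remaining = 427.9174 mL ÷ 126.163 mL/hr = 3.391781 hr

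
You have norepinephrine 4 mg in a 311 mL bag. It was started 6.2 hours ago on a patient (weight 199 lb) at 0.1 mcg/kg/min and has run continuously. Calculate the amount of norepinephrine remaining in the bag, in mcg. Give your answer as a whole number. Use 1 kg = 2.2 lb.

635 mcg

Weight = 199 lb ÷ 2.2 lb/kg = 90.45455 kg
Dose = 0.1 mcg/kg/min × 90.45455 kg = 9.045455 mcg/min
9.045455 mcg/min × 60 min/hr = 542.7273 mcg/hr
Concentration = 4 mg ÷ 311 mL = 0.01286174 mg/mL = 12.86174 mcg/mL
Rate = 542.7273 mcg/hr ÷ 12.86174 mcg/mL = 42.19705 mL/hr
Volume infused = 42.19705 mL/hr × 6.2 hr = 261.6217 mL
Volume remaining = 311 − 261.6217 = 49.37832 mL
Drug remaining = 49.37832 mL × 12.86174 mcg/mL = 635.0909 mcg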